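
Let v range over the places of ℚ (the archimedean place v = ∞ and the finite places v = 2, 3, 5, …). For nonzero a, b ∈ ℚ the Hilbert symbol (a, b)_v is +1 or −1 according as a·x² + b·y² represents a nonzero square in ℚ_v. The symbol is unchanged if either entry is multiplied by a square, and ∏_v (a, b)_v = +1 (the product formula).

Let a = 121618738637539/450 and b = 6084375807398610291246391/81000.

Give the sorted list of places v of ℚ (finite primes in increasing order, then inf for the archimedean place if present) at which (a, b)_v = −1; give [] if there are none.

(a, b) ≡ (243542, 24310) mod (ℚ^×)²; places V = {2, 3, 5, 11, 13, 17, 19, 29, ∞}.
(a,b)_11: α=2, u≡7; β=3, v≡7 (mod 11); (7|11)=-1, (7|11)=-1; sign (−1)^0·-1^3·-1^2 = -1.
(a,b)_19: α=1, u≡2; β=2, v≡9 (mod 19); (2|19)=-1, (9|19)=+1; sign (−1)^0·-1^2·+1^1 = +1.
(a,b)_29: α=1, u≡21; β=2, v≡26 (mod 29); (21|29)=-1, (26|29)=-1; sign (−1)^0·-1^2·-1^1 = -1.
(a,b)_5: α=-2, u≡3; β=-3, v≡2 (mod 5); (3|5)=-1, (2|5)=-1; sign (−1)^0·-1^-3·-1^-2 = -1.
(a,b)_2: α=-1, β=-3; u≡3, v≡3 (mod 8); ε(u)ε(v)=1·1, αω(v)=-1·1, βω(u)=-3·1; sum ≡ 1  ⇒  -1.
(a,b)_3: α=-2, u≡2; β=-4, v≡1 (mod 3); (2|3)=-1, (1|3)=+1; sign (−1)^0·-1^-4·+1^-2 = +1.
(a,b)_∞: sgn(243542)=+, sgn(24310)=+, so +1.
(a,b)_13: α=5, u≡4; β=9, v≡8 (mod 13); (4|13)=+1, (8|13)=-1; sign (−1)^0·+1^9·-1^5 = -1.
(a,b)_17: α=3, u≡10; β=5, v≡9 (mod 17); (10|17)=-1, (9|17)=+1; sign (−1)^0·-1^5·+1^3 = -1.
Ram(243542, 24310) = {2, 5, 11, 13, 17, 29}; no ℚ_2-point on the conic.

[2, 5, 11, 13, 17, 29]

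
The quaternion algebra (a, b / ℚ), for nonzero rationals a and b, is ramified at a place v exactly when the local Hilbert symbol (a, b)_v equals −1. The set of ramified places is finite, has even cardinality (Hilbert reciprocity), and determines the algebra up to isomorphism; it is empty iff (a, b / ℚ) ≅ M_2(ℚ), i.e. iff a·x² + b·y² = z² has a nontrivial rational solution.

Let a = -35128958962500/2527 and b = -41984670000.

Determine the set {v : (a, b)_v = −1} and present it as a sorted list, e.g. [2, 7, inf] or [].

Mod squares: a ≡ -455, b ≡ -3. Check v ∈ {∞, 2, 3, 5, 7, 13, 19, 29}.
v=∞: -455 < 0 and -3 < 0  ⇒  (a,b)_∞ = -1.
v=7: a=7^-1·(≡6), b=7^2·(≡2) mod 7; (6|7)=-1, (2|7)=+1; (−1)^{-1·2·3}·(-1)^2·(+1)^-1 = +1.
v=13: a=13^5·(≡1), b=13^4·(≡1) mod 13; (1|13)=+1, (1|13)=+1; (−1)^{5·4·6}·(+1)^4·(+1)^5 = +1.
v=2: v_2(a)=2, v_2(b)=4; units ≡ 1, 5 (mod 8); ε·ε+αω+βω = 0·0+2·1+4·0 ≡ 0  ⇒  (a,b)_2 = +1.
v=29: a=29^2·(≡1), b=29^0·(≡18) mod 29; (1|29)=+1, (18|29)=-1; (−1)^{2·0·14}·(+1)^0·(-1)^2 = +1.
v=19: a=19^-2·(≡9), b=19^0·(≡6) mod 19; (9|19)=+1, (6|19)=+1; (−1)^{-2·0·9}·(+1)^0·(+1)^-2 = +1.
v=3: a=3^2·(≡1), b=3^1·(≡2) mod 3; (1|3)=+1, (2|3)=-1; (−1)^{2·1·1}·(+1)^1·(-1)^2 = +1.
v=5: a=5^5·(≡1), b=5^4·(≡3) mod 5; (1|5)=+1, (3|5)=-1; (−1)^{5·4·2}·(+1)^4·(-1)^5 = -1.
|Ram(-455, -3)| = 2, even; anisotropic at {5, ∞}.

[5, inf]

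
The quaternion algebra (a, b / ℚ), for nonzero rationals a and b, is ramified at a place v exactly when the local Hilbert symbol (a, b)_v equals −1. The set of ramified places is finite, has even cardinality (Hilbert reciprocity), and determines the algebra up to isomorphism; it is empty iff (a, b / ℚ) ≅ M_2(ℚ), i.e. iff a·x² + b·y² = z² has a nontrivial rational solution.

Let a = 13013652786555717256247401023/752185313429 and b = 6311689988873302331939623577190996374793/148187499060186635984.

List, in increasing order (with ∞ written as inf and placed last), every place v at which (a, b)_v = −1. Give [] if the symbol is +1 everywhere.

[7, 13, 17, 23, 29, 37]

(a, b) ≡ (320827, 273122493) mod (ℚ^×)²; places V = {2, 3, 7, 11, 13, 17, 23, 29, 31, 37, ∞}.
(a,b)_2: α=0, β=-4; u≡3, v≡5 (mod 8); ε(u)ε(v)=1·0, αω(v)=0·1, βω(u)=-4·1; sum ≡ 0  ⇒  +1.
(a,b)_17: α=4, u≡7; β=3, v≡15 (mod 17); (7|17)=-1, (15|17)=+1; sign (−1)^0·-1^3·+1^4 = -1.
(a,b)_29: α=-1, u≡26; β=-3, v≡6 (mod 29); (26|29)=-1, (6|29)=+1; sign (−1)^0·-1^-3·+1^-1 = -1.
(a,b)_37: α=1, u≡35; β=1, v≡21 (mod 37); (35|37)=-1, (21|37)=+1; sign (−1)^0·-1^1·+1^1 = -1.
(a,b)_31: α=2, u≡7; β=3, v≡13 (mod 31); (7|31)=+1, (13|31)=-1; sign (−1)^0·+1^3·-1^2 = +1.
(a,b)_7: α=18, u≡5; β=27, v≡6 (mod 7); (5|7)=-1, (6|7)=-1; sign (−1)^0·-1^27·-1^18 = -1.
(a,b)_∞: sgn(320827)=+, sgn(273122493)=+, so +1.
(a,b)_23: α=1, u≡22; β=1, v≡20 (mod 23); (22|23)=-1, (20|23)=-1; sign (−1)^1·-1^1·-1^1 = -1.
(a,b)_3: α=2, u≡1; β=3, v≡2 (mod 3); (1|3)=+1, (2|3)=-1; sign (−1)^0·+1^3·-1^2 = +1.
(a,b)_13: α=1, u≡11; β=4, v≡6 (mod 13); (11|13)=-1, (6|13)=-1; sign (−1)^0·-1^4·-1^1 = -1.
(a,b)_11: α=-10, u≡9; β=-14, v≡6 (mod 11); (9|11)=+1, (6|11)=-1; sign (−1)^0·+1^-14·-1^-10 = +1.
Ram(320827, 273122493) = {7, 13, 17, 23, 29, 37}; no ℚ_7-point on the conic.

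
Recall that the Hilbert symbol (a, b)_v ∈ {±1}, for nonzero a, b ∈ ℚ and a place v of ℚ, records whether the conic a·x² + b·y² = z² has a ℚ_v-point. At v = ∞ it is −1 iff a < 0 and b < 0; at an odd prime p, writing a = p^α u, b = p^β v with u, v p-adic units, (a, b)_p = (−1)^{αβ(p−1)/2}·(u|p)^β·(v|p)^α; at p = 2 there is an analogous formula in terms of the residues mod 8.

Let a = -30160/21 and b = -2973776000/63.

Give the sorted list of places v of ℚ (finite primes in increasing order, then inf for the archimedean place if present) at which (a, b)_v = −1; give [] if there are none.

[5, 7, 13, inf]

Mod squares: a ≡ -39585, b ≡ -15470. Check v ∈ {∞, 2, 3, 5, 7, 13, 17, 29}.
v=7: a=7^-1·(≡1), b=7^-1·(≡4) mod 7; (1|7)=+1, (4|7)=+1; (−1)^{-1·-1·3}·(+1)^-1·(+1)^-1 = -1.
v=3: a=3^-1·(≡2), b=3^-2·(≡1) mod 3; (2|3)=-1, (1|3)=+1; (−1)^{-1·-2·1}·(-1)^-2·(+1)^-1 = +1.
v=29: a=29^1·(≡14), b=29^2·(≡23) mod 29; (14|29)=-1, (23|29)=+1; (−1)^{1·2·14}·(-1)^2·(+1)^1 = +1.
v=17: a=17^0·(≡8), b=17^1·(≡8) mod 17; (8|17)=+1, (8|17)=+1; (−1)^{0·1·8}·(+1)^1·(+1)^0 = +1.
v=∞: -39585 < 0 and -15470 < 0  ⇒  (a,b)_∞ = -1.
v=13: a=13^1·(≡9), b=13^1·(≡11) mod 13; (9|13)=+1, (11|13)=-1; (−1)^{1·1·6}·(+1)^1·(-1)^1 = -1.
v=5: a=5^1·(≡3), b=5^3·(≡4) mod 5; (3|5)=-1, (4|5)=+1; (−1)^{1·3·2}·(-1)^3·(+1)^1 = -1.
v=2: v_2(a)=4, v_2(b)=7; units ≡ 7, 1 (mod 8); ε·ε+αω+βω = 1·0+4·0+7·0 ≡ 0  ⇒  (a,b)_2 = +1.
(-39585, -15470 / ℚ) ramifies at {5, 7, 13, ∞}: a division algebra.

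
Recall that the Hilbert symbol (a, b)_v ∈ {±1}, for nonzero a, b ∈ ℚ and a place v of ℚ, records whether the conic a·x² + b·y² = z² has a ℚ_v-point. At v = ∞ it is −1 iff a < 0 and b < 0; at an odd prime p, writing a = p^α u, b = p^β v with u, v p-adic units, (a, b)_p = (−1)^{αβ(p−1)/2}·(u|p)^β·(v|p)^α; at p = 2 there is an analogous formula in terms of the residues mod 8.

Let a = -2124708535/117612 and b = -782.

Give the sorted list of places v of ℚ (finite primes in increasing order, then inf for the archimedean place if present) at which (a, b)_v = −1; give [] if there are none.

[2, 5, 17, inf]

Mod squares: a ≡ -4845, b ≡ -782. Check v ∈ {∞, 2, 3, 5, 11, 17, 19, 23, 31, 37}.
v=2: v_2(a)=-2, v_2(b)=1; units ≡ 3, 1 (mod 8); ε·ε+αω+βω = 1·0+-2·0+1·1 ≡ 1  ⇒  (a,b)_2 = -1.
v=19: a=19^1·(≡17), b=19^0·(≡16) mod 19; (17|19)=+1, (16|19)=+1; (−1)^{1·0·9}·(+1)^0·(+1)^1 = +1.
v=11: a=11^-2·(≡10), b=11^0·(≡10) mod 11; (10|11)=-1, (10|11)=-1; (−1)^{-2·0·5}·(-1)^0·(-1)^-2 = +1.
v=5: a=5^1·(≡4), b=5^0·(≡3) mod 5; (4|5)=+1, (3|5)=-1; (−1)^{1·0·2}·(+1)^0·(-1)^1 = -1.
v=∞: -4845 < 0 and -782 < 0  ⇒  (a,b)_∞ = -1.
v=17: a=17^1·(≡1), b=17^1·(≡5) mod 17; (1|17)=+1, (5|17)=-1; (−1)^{1·1·8}·(+1)^1·(-1)^1 = -1.
v=37: a=37^2·(≡18), b=37^0·(≡32) mod 37; (18|37)=-1, (32|37)=-1; (−1)^{2·0·18}·(-1)^0·(-1)^2 = +1.
v=3: a=3^-5·(≡2), b=3^0·(≡1) mod 3; (2|3)=-1, (1|3)=+1; (−1)^{-5·0·1}·(-1)^0·(+1)^-5 = +1.
v=23: a=23^0·(≡16), b=23^1·(≡12) mod 23; (16|23)=+1, (12|23)=+1; (−1)^{0·1·11}·(+1)^1·(+1)^0 = +1.
v=31: a=31^2·(≡23), b=31^0·(≡24) mod 31; (23|31)=-1, (24|31)=-1; (−1)^{2·0·15}·(-1)^0·(-1)^2 = +1.
(-4845, -782 / ℚ) ramifies at {2, 5, 17, ∞}: a division algebra.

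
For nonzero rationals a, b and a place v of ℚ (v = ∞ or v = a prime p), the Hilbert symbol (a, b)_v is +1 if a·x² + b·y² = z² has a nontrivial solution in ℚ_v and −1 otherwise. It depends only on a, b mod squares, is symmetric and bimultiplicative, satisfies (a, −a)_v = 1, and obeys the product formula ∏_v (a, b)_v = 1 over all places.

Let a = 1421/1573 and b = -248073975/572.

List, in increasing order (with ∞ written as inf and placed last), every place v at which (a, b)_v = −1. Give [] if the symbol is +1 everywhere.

Mod squares: a ≡ 377, b ≡ -187473. Check v ∈ {∞, 2, 3, 5, 7, 11, 13, 19, 23, 29}.
v=7: a=7^2·(≡3), b=7^0·(≡1) mod 7; (3|7)=-1, (1|7)=+1; (−1)^{2·0·3}·(-1)^0·(+1)^2 = +1.
v=29: a=29^1·(≡7), b=29^2·(≡2) mod 29; (7|29)=+1, (2|29)=-1; (−1)^{1·2·14}·(+1)^2·(-1)^1 = -1.
v=23: a=23^0·(≡2), b=23^1·(≡7) mod 23; (2|23)=+1, (7|23)=-1; (−1)^{0·1·11}·(+1)^1·(-1)^0 = +1.
v=19: a=19^0·(≡1), b=19^1·(≡14) mod 19; (1|19)=+1, (14|19)=-1; (−1)^{0·1·9}·(+1)^1·(-1)^0 = +1.
v=13: a=13^-1·(≡1), b=13^-1·(≡4) mod 13; (1|13)=+1, (4|13)=+1; (−1)^{-1·-1·6}·(+1)^-1·(+1)^-1 = +1.
v=11: a=11^-2·(≡1), b=11^-1·(≡2) mod 11; (1|11)=+1, (2|11)=-1; (−1)^{-2·-1·5}·(+1)^-1·(-1)^-2 = +1.
v=5: a=5^0·(≡2), b=5^2·(≡3) mod 5; (2|5)=-1, (3|5)=-1; (−1)^{0·2·2}·(-1)^2·(-1)^0 = +1.
v=3: a=3^0·(≡2), b=3^3·(≡2) mod 3; (2|3)=-1, (2|3)=-1; (−1)^{0·3·1}·(-1)^3·(-1)^0 = -1.
v=2: v_2(a)=0, v_2(b)=-2; units ≡ 1, 7 (mod 8); ε·ε+αω+βω = 0·1+0·0+-2·0 ≡ 0  ⇒  (a,b)_2 = +1.
v=∞: 377 > 0 and -187473 < 0  ⇒  (a,b)_∞ = +1.
(377, -187473 / ℚ) ramifies at {3, 29}: a division algebra.

[3, 29]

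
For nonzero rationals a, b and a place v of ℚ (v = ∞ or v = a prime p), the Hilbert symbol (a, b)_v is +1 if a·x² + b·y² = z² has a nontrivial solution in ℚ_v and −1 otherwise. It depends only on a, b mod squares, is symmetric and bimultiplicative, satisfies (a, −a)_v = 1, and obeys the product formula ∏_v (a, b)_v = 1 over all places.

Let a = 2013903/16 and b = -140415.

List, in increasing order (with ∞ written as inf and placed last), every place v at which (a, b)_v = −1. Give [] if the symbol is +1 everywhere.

[3, 5]

(a, b) ≡ (47, -140415) mod (ℚ^×)²; places V = {2, 3, 5, 11, 23, 37, 47, ∞}.
(a,b)_3: α=4, u≡2; β=1, v≡1 (mod 3); (2|3)=-1, (1|3)=+1; sign (−1)^0·-1^1·+1^4 = -1.
(a,b)_5: α=0, u≡3; β=1, v≡2 (mod 5); (3|5)=-1, (2|5)=-1; sign (−1)^0·-1^1·-1^0 = -1.
(a,b)_47: α=1, u≡2; β=0, v≡21 (mod 47); (2|47)=+1, (21|47)=+1; sign (−1)^0·+1^0·+1^1 = +1.
(a,b)_37: α=0, u≡25; β=1, v≡16 (mod 37); (25|37)=+1, (16|37)=+1; sign (−1)^0·+1^1·+1^0 = +1.
(a,b)_11: α=0, u≡9; β=1, v≡6 (mod 11); (9|11)=+1, (6|11)=-1; sign (−1)^0·+1^1·-1^0 = +1.
(a,b)_23: α=2, u≡18; β=1, v≡13 (mod 23); (18|23)=+1, (13|23)=+1; sign (−1)^0·+1^1·+1^2 = +1.
(a,b)_∞: sgn(47)=+, sgn(-140415)=−, so +1.
(a,b)_2: α=-4, β=0; u≡7, v≡1 (mod 8); ε(u)ε(v)=1·0, αω(v)=-4·0, βω(u)=0·0; sum ≡ 0  ⇒  +1.
Ram(47, -140415) = {3, 5}; no ℚ_3-point on the conic.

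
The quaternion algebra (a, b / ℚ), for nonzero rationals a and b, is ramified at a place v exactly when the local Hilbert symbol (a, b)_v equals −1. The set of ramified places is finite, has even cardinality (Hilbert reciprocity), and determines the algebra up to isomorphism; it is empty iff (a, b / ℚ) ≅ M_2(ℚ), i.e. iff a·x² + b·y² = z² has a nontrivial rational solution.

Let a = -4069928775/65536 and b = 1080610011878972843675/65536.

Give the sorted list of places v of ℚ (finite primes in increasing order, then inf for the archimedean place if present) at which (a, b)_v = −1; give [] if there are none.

[3, 23, 47, 53]

(a, b) ≡ (-1345431, 1776083) mod (ℚ^×)²; places V = {2, 3, 5, 11, 17, 23, 31, 37, 47, 53, ∞}.
(a,b)_17: α=1, u≡8; β=2, v≡13 (mod 17); (8|17)=+1, (13|17)=+1; sign (−1)^0·+1^2·+1^1 = +1.
(a,b)_11: α=2, u≡4; β=2, v≡9 (mod 11); (4|11)=+1, (9|11)=+1; sign (−1)^0·+1^2·+1^2 = +1.
(a,b)_3: α=1, u≡2; β=0, v≡2 (mod 3); (2|3)=-1, (2|3)=-1; sign (−1)^0·-1^0·-1^1 = -1.
(a,b)_37: α=1, u≡29; β=2, v≡10 (mod 37); (29|37)=-1, (10|37)=+1; sign (−1)^0·-1^2·+1^1 = +1.
(a,b)_5: α=2, u≡4; β=2, v≡2 (mod 5); (4|5)=+1, (2|5)=-1; sign (−1)^0·+1^2·-1^2 = +1.
(a,b)_47: α=0, u≡15; β=1, v≡32 (mod 47); (15|47)=-1, (32|47)=+1; sign (−1)^0·-1^1·+1^0 = -1.
(a,b)_∞: sgn(-1345431)=−, sgn(1776083)=+, so +1.
(a,b)_2: α=-16, β=-16; u≡1, v≡3 (mod 8); ε(u)ε(v)=0·1, αω(v)=-16·1, βω(u)=-16·0; sum ≡ 0  ⇒  +1.
(a,b)_23: α=1, u≡20; β=3, v≡19 (mod 23); (20|23)=-1, (19|23)=-1; sign (−1)^1·-1^3·-1^1 = -1.
(a,b)_53: α=0, u≡19; β=1, v≡7 (mod 53); (19|53)=-1, (7|53)=+1; sign (−1)^0·-1^1·+1^0 = -1.
(a,b)_31: α=1, u≡22; β=3, v≡5 (mod 31); (22|31)=-1, (5|31)=+1; sign (−1)^1·-1^3·+1^1 = +1.
|Ram(-1345431, 1776083)| = 4, even; anisotropic at {3, 23, 47, 53}.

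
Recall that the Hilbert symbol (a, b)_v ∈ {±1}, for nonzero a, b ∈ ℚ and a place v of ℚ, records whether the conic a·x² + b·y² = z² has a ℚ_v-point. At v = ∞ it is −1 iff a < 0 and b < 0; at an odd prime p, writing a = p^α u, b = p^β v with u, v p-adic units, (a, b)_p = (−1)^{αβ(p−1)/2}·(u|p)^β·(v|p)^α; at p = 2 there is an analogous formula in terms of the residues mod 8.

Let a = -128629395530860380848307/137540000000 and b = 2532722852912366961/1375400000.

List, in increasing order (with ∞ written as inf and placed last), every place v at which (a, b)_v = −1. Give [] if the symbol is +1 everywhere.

Mod squares: a ≡ -20995, b ≡ 36465. Check v ∈ {∞, 2, 3, 5, 7, 11, 13, 17, 19, 23}.
v=∞: -20995 < 0 and 36465 > 0  ⇒  (a,b)_∞ = +1.
v=19: a=19^3·(≡6), b=19^2·(≡5) mod 19; (6|19)=+1, (5|19)=+1; (−1)^{3·2·9}·(+1)^2·(+1)^3 = +1.
v=2: v_2(a)=-8, v_2(b)=-6; units ≡ 5, 1 (mod 8); ε·ε+αω+βω = 0·0+-8·0+-6·1 ≡ 0  ⇒  (a,b)_2 = +1.
v=5: a=5^-7·(≡4), b=5^-5·(≡2) mod 5; (4|5)=+1, (2|5)=-1; (−1)^{-7·-5·2}·(+1)^-5·(-1)^-7 = -1.
v=3: a=3^22·(≡2), b=3^17·(≡2) mod 3; (2|3)=-1, (2|3)=-1; (−1)^{22·17·1}·(-1)^17·(-1)^22 = -1.
v=7: a=7^4·(≡5), b=7^4·(≡2) mod 7; (5|7)=-1, (2|7)=+1; (−1)^{4·4·3}·(-1)^4·(+1)^4 = +1.
v=13: a=13^-1·(≡9), b=13^-1·(≡4) mod 13; (9|13)=+1, (4|13)=+1; (−1)^{-1·-1·6}·(+1)^-1·(+1)^-1 = +1.
v=23: a=23^-2·(≡8), b=23^-2·(≡17) mod 23; (8|23)=+1, (17|23)=-1; (−1)^{-2·-2·11}·(+1)^-2·(-1)^-2 = +1.
v=17: a=17^1·(≡7), b=17^1·(≡6) mod 17; (7|17)=-1, (6|17)=-1; (−1)^{1·1·8}·(-1)^1·(-1)^1 = +1.
v=11: a=11^4·(≡1), b=11^3·(≡4) mod 11; (1|11)=+1, (4|11)=+1; (−1)^{4·3·5}·(+1)^3·(+1)^4 = +1.
|Ram(-20995, 36465)| = 2, even; anisotropic at {3, 5}.

[3, 5]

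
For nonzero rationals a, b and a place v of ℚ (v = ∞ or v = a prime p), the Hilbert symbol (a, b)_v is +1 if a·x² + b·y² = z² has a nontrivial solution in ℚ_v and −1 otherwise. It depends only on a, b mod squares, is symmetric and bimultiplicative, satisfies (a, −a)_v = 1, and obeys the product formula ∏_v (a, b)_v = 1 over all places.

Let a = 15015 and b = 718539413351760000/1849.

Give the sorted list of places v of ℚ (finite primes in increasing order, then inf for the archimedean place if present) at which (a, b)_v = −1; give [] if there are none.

(a, b) ≡ (15015, 66) mod (ℚ^×)²; places V = {2, 3, 5, 7, 11, 13, 43, ∞}.
(a,b)_5: α=1, u≡3; β=4, v≡4 (mod 5); (3|5)=-1, (4|5)=+1; sign (−1)^0·-1^4·+1^1 = +1.
(a,b)_11: α=1, u≡1; β=1, v≡6 (mod 11); (1|11)=+1, (6|11)=-1; sign (−1)^1·+1^1·-1^1 = +1.
(a,b)_3: α=1, u≡1; β=5, v≡1 (mod 3); (1|3)=+1, (1|3)=+1; sign (−1)^1·+1^5·+1^1 = -1.
(a,b)_7: α=1, u≡3; β=6, v≡3 (mod 7); (3|7)=-1, (3|7)=-1; sign (−1)^0·-1^6·-1^1 = -1.
(a,b)_2: α=0, β=7; u≡7, v≡1 (mod 8); ε(u)ε(v)=1·0, αω(v)=0·0, βω(u)=7·0; sum ≡ 0  ⇒  +1.
(a,b)_43: α=0, u≡8; β=-2, v≡13 (mod 43); (8|43)=-1, (13|43)=+1; sign (−1)^0·-1^-2·+1^0 = +1.
(a,b)_13: α=1, u≡11; β=4, v≡1 (mod 13); (11|13)=-1, (1|13)=+1; sign (−1)^0·-1^4·+1^1 = +1.
(a,b)_∞: sgn(15015)=+, sgn(66)=+, so +1.
(15015, 66 / ℚ) ramifies at {3, 7}: a division algebra.

[3, 7]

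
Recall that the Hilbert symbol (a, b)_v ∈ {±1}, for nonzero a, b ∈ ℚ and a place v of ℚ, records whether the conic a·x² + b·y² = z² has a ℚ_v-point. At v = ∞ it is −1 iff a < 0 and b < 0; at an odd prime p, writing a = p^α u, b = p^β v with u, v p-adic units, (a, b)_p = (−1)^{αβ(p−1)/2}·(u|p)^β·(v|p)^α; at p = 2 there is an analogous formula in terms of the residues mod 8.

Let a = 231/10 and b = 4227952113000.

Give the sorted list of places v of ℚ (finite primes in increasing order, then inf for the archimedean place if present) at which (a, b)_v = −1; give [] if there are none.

(a, b) ≡ (2310, 330) mod (ℚ^×)²; places V = {2, 3, 5, 7, 11, ∞}.
(a,b)_7: α=1, u≡4; β=6, v≡1 (mod 7); (4|7)=+1, (1|7)=+1; sign (−1)^0·+1^6·+1^1 = +1.
(a,b)_3: α=1, u≡2; β=3, v≡2 (mod 3); (2|3)=-1, (2|3)=-1; sign (−1)^1·-1^3·-1^1 = -1.
(a,b)_11: α=1, u≡1; β=3, v≡2 (mod 11); (1|11)=+1, (2|11)=-1; sign (−1)^1·+1^3·-1^1 = +1.
(a,b)_5: α=-1, u≡3; β=3, v≡4 (mod 5); (3|5)=-1, (4|5)=+1; sign (−1)^0·-1^3·+1^-1 = -1.
(a,b)_∞: sgn(2310)=+, sgn(330)=+, so +1.
(a,b)_2: α=-1, β=3; u≡3, v≡5 (mod 8); ε(u)ε(v)=1·0, αω(v)=-1·1, βω(u)=3·1; sum ≡ 0  ⇒  +1.
|Ram(2310, 330)| = 2, even; anisotropic at {3, 5}.

[3, 5]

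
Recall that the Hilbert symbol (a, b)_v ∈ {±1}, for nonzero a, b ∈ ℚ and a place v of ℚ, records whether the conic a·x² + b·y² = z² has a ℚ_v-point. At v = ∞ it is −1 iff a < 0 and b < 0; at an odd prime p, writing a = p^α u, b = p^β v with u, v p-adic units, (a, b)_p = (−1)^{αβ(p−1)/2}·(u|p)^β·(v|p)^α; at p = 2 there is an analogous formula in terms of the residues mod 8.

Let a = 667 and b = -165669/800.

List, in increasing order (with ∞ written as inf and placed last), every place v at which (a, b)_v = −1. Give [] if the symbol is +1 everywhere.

[]

Mod squares: a ≡ 667, b ≡ -138. Check v ∈ {∞, 2, 3, 5, 7, 23, 29}.
v=3: a=3^0·(≡1), b=3^1·(≡2) mod 3; (1|3)=+1, (2|3)=-1; (−1)^{0·1·1}·(+1)^1·(-1)^0 = +1.
v=7: a=7^0·(≡2), b=7^4·(≡4) mod 7; (2|7)=+1, (4|7)=+1; (−1)^{0·4·3}·(+1)^4·(+1)^0 = +1.
v=23: a=23^1·(≡6), b=23^1·(≡10) mod 23; (6|23)=+1, (10|23)=-1; (−1)^{1·1·11}·(+1)^1·(-1)^1 = +1.
v=∞: 667 > 0 and -138 < 0  ⇒  (a,b)_∞ = +1.
v=5: a=5^0·(≡2), b=5^-2·(≡3) mod 5; (2|5)=-1, (3|5)=-1; (−1)^{0·-2·2}·(-1)^-2·(-1)^0 = +1.
v=29: a=29^1·(≡23), b=29^0·(≡9) mod 29; (23|29)=+1, (9|29)=+1; (−1)^{1·0·14}·(+1)^0·(+1)^1 = +1.
v=2: v_2(a)=0, v_2(b)=-5; units ≡ 3, 3 (mod 8); ε·ε+αω+βω = 1·1+0·1+-5·1 ≡ 0  ⇒  (a,b)_2 = +1.
Ram(a, b) = ∅: the form 667·x² + -138·y² − z² is isotropic over every ℚ_v, so by Hasse–Minkowski it is isotropic over ℚ.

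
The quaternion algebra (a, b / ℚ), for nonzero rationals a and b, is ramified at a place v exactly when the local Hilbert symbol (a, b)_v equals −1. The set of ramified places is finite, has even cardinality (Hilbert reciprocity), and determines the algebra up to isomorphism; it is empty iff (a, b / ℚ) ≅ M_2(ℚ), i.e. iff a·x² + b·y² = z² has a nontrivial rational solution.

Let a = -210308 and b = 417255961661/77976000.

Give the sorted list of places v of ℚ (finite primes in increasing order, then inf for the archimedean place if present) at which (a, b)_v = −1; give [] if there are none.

[2, 5, 31, 37]

(a, b) ≡ (-1073, 93302715) mod (ℚ^×)²; places V = {2, 3, 5, 7, 11, 17, 19, 29, 31, 37, ∞}.
(a,b)_17: α=0, u≡16; β=1, v≡13 (mod 17); (16|17)=+1, (13|17)=+1; sign (−1)^0·+1^1·+1^0 = +1.
(a,b)_3: α=0, u≡1; β=-3, v≡1 (mod 3); (1|3)=+1, (1|3)=+1; sign (−1)^0·+1^-3·+1^0 = +1.
(a,b)_19: α=0, u≡3; β=-2, v≡1 (mod 19); (3|19)=-1, (1|19)=+1; sign (−1)^0·-1^-2·+1^0 = +1.
(a,b)_31: α=0, u≡27; β=1, v≡30 (mod 31); (27|31)=-1, (30|31)=-1; sign (−1)^0·-1^1·-1^0 = -1.
(a,b)_11: α=0, u≡1; β=1, v≡5 (mod 11); (1|11)=+1, (5|11)=+1; sign (−1)^0·+1^1·+1^0 = +1.
(a,b)_2: α=2, β=-6; u≡7, v≡3 (mod 8); ε(u)ε(v)=1·1, αω(v)=2·1, βω(u)=-6·0; sum ≡ 1  ⇒  -1.
(a,b)_5: α=0, u≡2; β=-3, v≡2 (mod 5); (2|5)=-1, (2|5)=-1; sign (−1)^0·-1^-3·-1^0 = -1.
(a,b)_29: α=1, u≡27; β=1, v≡8 (mod 29); (27|29)=-1, (8|29)=-1; sign (−1)^0·-1^1·-1^1 = +1.
(a,b)_∞: sgn(-1073)=−, sgn(93302715)=+, so +1.
(a,b)_7: α=2, u≡6; β=2, v≡2 (mod 7); (6|7)=-1, (2|7)=+1; sign (−1)^0·-1^2·+1^2 = +1.
(a,b)_37: α=1, u≡14; β=3, v≡9 (mod 37); (14|37)=-1, (9|37)=+1; sign (−1)^0·-1^3·+1^1 = -1.
(-1073, 93302715 / ℚ) ramifies at {2, 5, 31, 37}: a division algebra.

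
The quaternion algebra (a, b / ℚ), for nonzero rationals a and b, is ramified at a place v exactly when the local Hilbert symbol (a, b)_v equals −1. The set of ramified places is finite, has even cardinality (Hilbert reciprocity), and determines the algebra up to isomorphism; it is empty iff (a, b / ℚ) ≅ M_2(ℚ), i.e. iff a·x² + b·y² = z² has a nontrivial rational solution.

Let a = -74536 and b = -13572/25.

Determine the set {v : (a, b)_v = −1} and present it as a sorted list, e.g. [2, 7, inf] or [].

(a, b) ≡ (-154, -377) mod (ℚ^×)²; places V = {2, 3, 5, 7, 11, 13, 29, ∞}.
(a,b)_7: α=1, u≡6; β=0, v≡2 (mod 7); (6|7)=-1, (2|7)=+1; sign (−1)^0·-1^0·+1^1 = +1.
(a,b)_29: α=0, u≡23; β=1, v≡1 (mod 29); (23|29)=+1, (1|29)=+1; sign (−1)^0·+1^1·+1^0 = +1.
(a,b)_5: α=0, u≡4; β=-2, v≡3 (mod 5); (4|5)=+1, (3|5)=-1; sign (−1)^0·+1^-2·-1^0 = +1.
(a,b)_∞: sgn(-154)=−, sgn(-377)=−, so -1.
(a,b)_2: α=3, β=2; u≡3, v≡7 (mod 8); ε(u)ε(v)=1·1, αω(v)=3·0, βω(u)=2·1; sum ≡ 1  ⇒  -1.
(a,b)_13: α=0, u≡6; β=1, v≡4 (mod 13); (6|13)=-1, (4|13)=+1; sign (−1)^0·-1^1·+1^0 = -1.
(a,b)_11: α=3, u≡10; β=0, v≡8 (mod 11); (10|11)=-1, (8|11)=-1; sign (−1)^0·-1^0·-1^3 = -1.
(a,b)_3: α=0, u≡2; β=2, v≡1 (mod 3); (2|3)=-1, (1|3)=+1; sign (−1)^0·-1^2·+1^0 = +1.
(-154, -377 / ℚ) ramifies at {2, 11, 13, ∞}: a division algebra.

[2, 11, 13, inf]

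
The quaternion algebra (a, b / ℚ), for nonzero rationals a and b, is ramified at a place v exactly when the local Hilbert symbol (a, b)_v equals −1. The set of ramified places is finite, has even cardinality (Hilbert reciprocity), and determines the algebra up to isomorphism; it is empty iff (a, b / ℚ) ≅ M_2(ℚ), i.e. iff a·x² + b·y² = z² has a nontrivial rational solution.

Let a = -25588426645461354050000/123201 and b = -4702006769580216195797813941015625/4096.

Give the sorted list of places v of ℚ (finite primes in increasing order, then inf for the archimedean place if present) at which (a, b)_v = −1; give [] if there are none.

Mod squares: a ≡ -5405, b ≡ -21758249. Check v ∈ {∞, 2, 3, 5, 13, 17, 19, 23, 31, 41, 47, 53}.
v=23: a=23^1·(≡6), b=23^2·(≡6) mod 23; (6|23)=+1, (6|23)=+1; (−1)^{1·2·11}·(+1)^2·(+1)^1 = +1.
v=31: a=31^2·(≡1), b=31^3·(≡12) mod 31; (1|31)=+1, (12|31)=-1; (−1)^{2·3·15}·(+1)^3·(-1)^2 = +1.
v=47: a=47^1·(≡43), b=47^2·(≡6) mod 47; (43|47)=-1, (6|47)=+1; (−1)^{1·2·23}·(-1)^2·(+1)^1 = +1.
v=19: a=19^2·(≡13), b=19^3·(≡16) mod 19; (13|19)=-1, (16|19)=+1; (−1)^{2·3·9}·(-1)^3·(+1)^2 = -1.
v=13: a=13^-2·(≡12), b=13^0·(≡7) mod 13; (12|13)=+1, (7|13)=-1; (−1)^{-2·0·6}·(+1)^0·(-1)^-2 = +1.
v=3: a=3^-6·(≡1), b=3^0·(≡1) mod 3; (1|3)=+1, (1|3)=+1; (−1)^{-6·0·1}·(+1)^0·(+1)^-6 = +1.
v=17: a=17^2·(≡2), b=17^3·(≡2) mod 17; (2|17)=+1, (2|17)=+1; (−1)^{2·3·8}·(+1)^3·(+1)^2 = +1.
v=2: v_2(a)=4, v_2(b)=-12; units ≡ 3, 7 (mod 8); ε·ε+αω+βω = 1·1+4·0+-12·1 ≡ 1  ⇒  (a,b)_2 = -1.
v=∞: -5405 < 0 and -21758249 < 0  ⇒  (a,b)_∞ = -1.
v=41: a=41^2·(≡17), b=41^3·(≡19) mod 41; (17|41)=-1, (19|41)=-1; (−1)^{2·3·20}·(-1)^3·(-1)^2 = -1.
v=53: a=53^2·(≡42), b=53^3·(≡5) mod 53; (42|53)=+1, (5|53)=-1; (−1)^{2·3·26}·(+1)^3·(-1)^2 = +1.
v=5: a=5^5·(≡4), b=5^8·(≡1) mod 5; (4|5)=+1, (1|5)=+1; (−1)^{5·8·2}·(+1)^8·(+1)^5 = +1.
|Ram(-5405, -21758249)| = 4, even; anisotropic at {2, 19, 41, ∞}.

[2, 19, 41, inf]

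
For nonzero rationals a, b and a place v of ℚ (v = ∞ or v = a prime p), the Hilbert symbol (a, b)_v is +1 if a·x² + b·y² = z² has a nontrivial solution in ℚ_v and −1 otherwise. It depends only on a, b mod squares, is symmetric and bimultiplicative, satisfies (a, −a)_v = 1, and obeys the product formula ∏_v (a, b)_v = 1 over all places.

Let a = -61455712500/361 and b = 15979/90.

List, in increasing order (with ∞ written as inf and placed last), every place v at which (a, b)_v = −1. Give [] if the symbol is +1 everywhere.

(a, b) ≡ (-303485, 190) mod (ℚ^×)²; places V = {2, 3, 5, 7, 13, 19, 23, 29, ∞}.
(a,b)_5: α=5, u≡2; β=-1, v≡3 (mod 5); (2|5)=-1, (3|5)=-1; sign (−1)^0·-1^-1·-1^5 = +1.
(a,b)_29: α=1, u≡9; β=2, v≡16 (mod 29); (9|29)=+1, (16|29)=+1; sign (−1)^0·+1^2·+1^1 = +1.
(a,b)_19: α=-2, u≡15; β=1, v≡18 (mod 19); (15|19)=-1, (18|19)=-1; sign (−1)^0·-1^1·-1^-2 = -1.
(a,b)_7: α=1, u≡3; β=0, v≡2 (mod 7); (3|7)=-1, (2|7)=+1; sign (−1)^0·-1^0·+1^1 = +1.
(a,b)_3: α=4, u≡1; β=-2, v≡1 (mod 3); (1|3)=+1, (1|3)=+1; sign (−1)^0·+1^-2·+1^4 = +1.
(a,b)_23: α=1, u≡15; β=0, v≡3 (mod 23); (15|23)=-1, (3|23)=+1; sign (−1)^0·-1^0·+1^1 = +1.
(a,b)_13: α=1, u≡1; β=0, v≡11 (mod 13); (1|13)=+1, (11|13)=-1; sign (−1)^0·+1^0·-1^1 = -1.
(a,b)_∞: sgn(-303485)=−, sgn(190)=+, so +1.
(a,b)_2: α=2, β=-1; u≡3, v≡7 (mod 8); ε(u)ε(v)=1·1, αω(v)=2·0, βω(u)=-1·1; sum ≡ 0  ⇒  +1.
(-303485, 190 / ℚ) ramifies at {13, 19}: a division algebra.

[13, 19]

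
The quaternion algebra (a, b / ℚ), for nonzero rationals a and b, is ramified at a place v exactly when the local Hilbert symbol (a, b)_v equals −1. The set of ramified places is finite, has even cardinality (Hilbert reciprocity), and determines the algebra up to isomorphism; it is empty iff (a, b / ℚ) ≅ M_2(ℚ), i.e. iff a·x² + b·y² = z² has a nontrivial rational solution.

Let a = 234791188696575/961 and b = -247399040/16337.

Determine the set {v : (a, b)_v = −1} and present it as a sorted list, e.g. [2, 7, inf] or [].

[2, 5, 17, 23]

(a, b) ≡ (23, -27370) mod (ℚ^×)²; places V = {2, 3, 5, 7, 17, 23, 31, ∞}.
(a,b)_3: α=8, u≡2; β=0, v≡2 (mod 3); (2|3)=-1, (2|3)=-1; sign (−1)^0·-1^0·-1^8 = +1.
(a,b)_∞: sgn(23)=+, sgn(-27370)=−, so +1.
(a,b)_7: α=6, u≡4; β=5, v≡6 (mod 7); (4|7)=+1, (6|7)=-1; sign (−1)^0·+1^5·-1^6 = +1.
(a,b)_23: α=3, u≡18; β=1, v≡13 (mod 23); (18|23)=+1, (13|23)=+1; sign (−1)^1·+1^1·+1^3 = -1.
(a,b)_2: α=0, β=7; u≡7, v≡3 (mod 8); ε(u)ε(v)=1·1, αω(v)=0·1, βω(u)=7·0; sum ≡ 1  ⇒  -1.
(a,b)_31: α=-2, u≡23; β=-2, v≡27 (mod 31); (23|31)=-1, (27|31)=-1; sign (−1)^0·-1^-2·-1^-2 = +1.
(a,b)_17: α=0, u≡6; β=-1, v≡10 (mod 17); (6|17)=-1, (10|17)=-1; sign (−1)^0·-1^-1·-1^0 = -1.
(a,b)_5: α=2, u≡3; β=1, v≡1 (mod 5); (3|5)=-1, (1|5)=+1; sign (−1)^0·-1^1·+1^2 = -1.
(23, -27370 / ℚ) ramifies at {2, 5, 17, 23}: a division algebra.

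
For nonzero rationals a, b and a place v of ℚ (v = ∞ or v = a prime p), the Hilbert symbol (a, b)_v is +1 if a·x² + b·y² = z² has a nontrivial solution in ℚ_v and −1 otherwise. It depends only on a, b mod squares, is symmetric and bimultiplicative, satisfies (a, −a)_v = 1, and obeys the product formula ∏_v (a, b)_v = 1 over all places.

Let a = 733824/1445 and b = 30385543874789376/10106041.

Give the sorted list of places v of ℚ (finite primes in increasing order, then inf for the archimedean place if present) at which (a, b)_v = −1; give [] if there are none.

Mod squares: a ≡ 130, b ≡ 851. Check v ∈ {∞, 2, 3, 5, 7, 11, 13, 17, 19, 23, 37}.
v=23: a=23^0·(≡15), b=23^1·(≡7) mod 23; (15|23)=-1, (7|23)=-1; (−1)^{0·1·11}·(-1)^1·(-1)^0 = -1.
v=∞: 130 > 0 and 851 > 0  ⇒  (a,b)_∞ = +1.
v=5: a=5^-1·(≡1), b=5^0·(≡1) mod 5; (1|5)=+1, (1|5)=+1; (−1)^{-1·0·2}·(+1)^0·(+1)^-1 = +1.
v=11: a=11^0·(≡9), b=11^-2·(≡1) mod 11; (9|11)=+1, (1|11)=+1; (−1)^{0·-2·5}·(+1)^-2·(+1)^0 = +1.
v=7: a=7^2·(≡1), b=7^2·(≡1) mod 7; (1|7)=+1, (1|7)=+1; (−1)^{2·2·3}·(+1)^2·(+1)^2 = +1.
v=3: a=3^2·(≡1), b=3^6·(≡2) mod 3; (1|3)=+1, (2|3)=-1; (−1)^{2·6·1}·(+1)^6·(-1)^2 = +1.
v=13: a=13^1·(≡1), b=13^2·(≡6) mod 13; (1|13)=+1, (6|13)=-1; (−1)^{1·2·6}·(+1)^2·(-1)^1 = -1.
v=19: a=19^0·(≡6), b=19^2·(≡14) mod 19; (6|19)=+1, (14|19)=-1; (−1)^{0·2·9}·(+1)^2·(-1)^0 = +1.
v=37: a=37^0·(≡20), b=37^1·(≡2) mod 37; (20|37)=-1, (2|37)=-1; (−1)^{0·1·18}·(-1)^1·(-1)^0 = -1.
v=17: a=17^-2·(≡14), b=17^-4·(≡15) mod 17; (14|17)=-1, (15|17)=+1; (−1)^{-2·-4·8}·(-1)^-4·(+1)^-2 = +1.
v=2: v_2(a)=7, v_2(b)=14; units ≡ 1, 3 (mod 8); ε·ε+αω+βω = 0·1+7·1+14·0 ≡ 1  ⇒  (a,b)_2 = -1.
|Ram(130, 851)| = 4, even; anisotropic at {2, 13, 23, 37}.

[2, 13, 23, 37]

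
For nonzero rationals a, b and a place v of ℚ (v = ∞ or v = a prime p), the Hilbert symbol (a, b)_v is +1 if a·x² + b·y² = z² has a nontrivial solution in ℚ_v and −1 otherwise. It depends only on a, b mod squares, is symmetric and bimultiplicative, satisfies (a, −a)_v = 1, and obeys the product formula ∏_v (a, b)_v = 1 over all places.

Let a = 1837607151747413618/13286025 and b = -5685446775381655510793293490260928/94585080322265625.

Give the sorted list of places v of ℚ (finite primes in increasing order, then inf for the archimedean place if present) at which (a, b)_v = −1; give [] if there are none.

[13, 23]

(a, b) ≡ (465842, -9503) mod (ℚ^×)²; places V = {2, 3, 5, 11, 13, 17, 19, 23, 41, 43, ∞}.
(a,b)_41: α=1, u≡36; β=2, v≡37 (mod 41); (36|41)=+1, (37|41)=+1; sign (−1)^0·+1^2·+1^1 = +1.
(a,b)_43: α=2, u≡16; β=3, v≡8 (mod 43); (16|43)=+1, (8|43)=-1; sign (−1)^0·+1^3·-1^2 = +1.
(a,b)_3: α=-12, u≡2; β=-18, v≡1 (mod 3); (2|3)=-1, (1|3)=+1; sign (−1)^0·-1^-18·+1^-12 = +1.
(a,b)_∞: sgn(465842)=+, sgn(-9503)=−, so +1.
(a,b)_13: α=3, u≡11; β=5, v≡9 (mod 13); (11|13)=-1, (9|13)=+1; sign (−1)^0·-1^5·+1^3 = -1.
(a,b)_2: α=1, β=6; u≡1, v≡1 (mod 8); ε(u)ε(v)=0·0, αω(v)=1·0, βω(u)=6·0; sum ≡ 0  ⇒  +1.
(a,b)_17: α=2, u≡8; β=3, v≡4 (mod 17); (8|17)=+1, (4|17)=+1; sign (−1)^0·+1^3·+1^2 = +1.
(a,b)_5: α=-2, u≡3; β=-12, v≡3 (mod 5); (3|5)=-1, (3|5)=-1; sign (−1)^0·-1^-12·-1^-2 = +1.
(a,b)_23: α=1, u≡19; β=2, v≡5 (mod 23); (19|23)=-1, (5|23)=-1; sign (−1)^0·-1^2·-1^1 = -1.
(a,b)_19: α=3, u≡18; β=6, v≡16 (mod 19); (18|19)=-1, (16|19)=+1; sign (−1)^0·-1^6·+1^3 = +1.
(a,b)_11: α=2, u≡1; β=4, v≡1 (mod 11); (1|11)=+1, (1|11)=+1; sign (−1)^0·+1^4·+1^2 = +1.
(465842, -9503 / ℚ) ramifies at {13, 23}: a division algebra.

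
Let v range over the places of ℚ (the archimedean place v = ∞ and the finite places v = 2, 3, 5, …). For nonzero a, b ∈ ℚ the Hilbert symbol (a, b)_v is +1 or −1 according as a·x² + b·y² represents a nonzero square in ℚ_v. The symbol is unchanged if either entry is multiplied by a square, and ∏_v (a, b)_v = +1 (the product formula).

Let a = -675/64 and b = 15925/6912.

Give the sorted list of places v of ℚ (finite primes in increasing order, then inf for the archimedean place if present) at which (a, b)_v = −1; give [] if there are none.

(a, b) ≡ (-3, 39) mod (ℚ^×)²; places V = {2, 3, 5, 7, 13, ∞}.
(a,b)_5: α=2, u≡2; β=2, v≡1 (mod 5); (2|5)=-1, (1|5)=+1; sign (−1)^0·-1^2·+1^2 = +1.
(a,b)_13: α=0, u≡12; β=1, v≡9 (mod 13); (12|13)=+1, (9|13)=+1; sign (−1)^0·+1^1·+1^0 = +1.
(a,b)_3: α=3, u≡2; β=-3, v≡1 (mod 3); (2|3)=-1, (1|3)=+1; sign (−1)^1·-1^-3·+1^3 = +1.
(a,b)_∞: sgn(-3)=−, sgn(39)=+, so +1.
(a,b)_7: α=0, u≡4; β=2, v≡1 (mod 7); (4|7)=+1, (1|7)=+1; sign (−1)^0·+1^2·+1^0 = +1.
(a,b)_2: α=-6, β=-8; u≡5, v≡7 (mod 8); ε(u)ε(v)=0·1, αω(v)=-6·0, βω(u)=-8·1; sum ≡ 0  ⇒  +1.
Ram(a, b) = ∅: the form -3·x² + 39·y² − z² is isotropic over every ℚ_v, so by Hasse–Minkowski it is isotropic over ℚ.

[]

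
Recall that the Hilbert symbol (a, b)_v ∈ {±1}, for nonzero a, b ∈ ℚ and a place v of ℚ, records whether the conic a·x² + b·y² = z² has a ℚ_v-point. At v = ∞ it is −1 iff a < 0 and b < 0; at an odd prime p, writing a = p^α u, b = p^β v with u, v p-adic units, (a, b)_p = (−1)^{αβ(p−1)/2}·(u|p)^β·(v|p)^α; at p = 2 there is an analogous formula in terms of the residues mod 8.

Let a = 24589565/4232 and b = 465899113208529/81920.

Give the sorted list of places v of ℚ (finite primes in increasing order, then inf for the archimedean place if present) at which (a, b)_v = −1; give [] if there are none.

(a, b) ≡ (170170, 5005) mod (ℚ^×)²; places V = {2, 3, 5, 7, 11, 13, 17, 23, ∞}.
(a,b)_17: α=3, u≡10; β=2, v≡7 (mod 17); (10|17)=-1, (7|17)=-1; sign (−1)^0·-1^2·-1^3 = -1.
(a,b)_23: α=-2, u≡13; β=0, v≡21 (mod 23); (13|23)=+1, (21|23)=-1; sign (−1)^0·+1^0·-1^-2 = +1.
(a,b)_2: α=-3, β=-14; u≡5, v≡5 (mod 8); ε(u)ε(v)=0·0, αω(v)=-3·1, βω(u)=-14·1; sum ≡ 1  ⇒  -1.
(a,b)_7: α=1, u≡5; β=7, v≡4 (mod 7); (5|7)=-1, (4|7)=+1; sign (−1)^1·-1^7·+1^1 = +1.
(a,b)_5: α=1, u≡4; β=-1, v≡1 (mod 5); (4|5)=+1, (1|5)=+1; sign (−1)^0·+1^-1·+1^1 = +1.
(a,b)_∞: sgn(170170)=+, sgn(5005)=+, so +1.
(a,b)_13: α=1, u≡10; β=3, v≡5 (mod 13); (10|13)=+1, (5|13)=-1; sign (−1)^0·+1^3·-1^1 = -1.
(a,b)_11: α=1, u≡9; β=1, v≡5 (mod 11); (9|11)=+1, (5|11)=+1; sign (−1)^1·+1^1·+1^1 = -1.
(a,b)_3: α=0, u≡1; β=4, v≡1 (mod 3); (1|3)=+1, (1|3)=+1; sign (−1)^0·+1^4·+1^0 = +1.
|Ram(170170, 5005)| = 4, even; anisotropic at {2, 11, 13, 17}.

[2, 11, 13, 17]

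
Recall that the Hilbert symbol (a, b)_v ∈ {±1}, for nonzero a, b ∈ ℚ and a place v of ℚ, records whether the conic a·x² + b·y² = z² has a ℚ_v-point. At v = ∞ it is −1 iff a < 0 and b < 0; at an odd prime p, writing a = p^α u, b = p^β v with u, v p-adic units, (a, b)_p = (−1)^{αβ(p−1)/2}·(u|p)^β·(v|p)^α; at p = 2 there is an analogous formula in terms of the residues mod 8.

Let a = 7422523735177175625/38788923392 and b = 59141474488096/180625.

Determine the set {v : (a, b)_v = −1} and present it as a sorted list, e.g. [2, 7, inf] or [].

Mod squares: a ≡ 2002, b ≡ 25234. Check v ∈ {∞, 2, 3, 5, 7, 11, 13, 17, 19, 31, 37}.
v=7: a=7^3·(≡5), b=7^4·(≡5) mod 7; (5|7)=-1, (5|7)=-1; (−1)^{3·4·3}·(-1)^4·(-1)^3 = -1.
v=3: a=3^2·(≡1), b=3^0·(≡1) mod 3; (1|3)=+1, (1|3)=+1; (−1)^{2·0·1}·(+1)^0·(+1)^2 = +1.
v=31: a=31^2·(≡28), b=31^1·(≡16) mod 31; (28|31)=+1, (16|31)=+1; (−1)^{2·1·15}·(+1)^1·(+1)^2 = +1.
v=19: a=19^0·(≡5), b=19^2·(≡18) mod 19; (5|19)=+1, (18|19)=-1; (−1)^{0·2·9}·(+1)^2·(-1)^0 = +1.
v=5: a=5^4·(≡3), b=5^-4·(≡4) mod 5; (3|5)=-1, (4|5)=+1; (−1)^{4·-4·2}·(-1)^-4·(+1)^4 = +1.
v=13: a=13^3·(≡8), b=13^2·(≡12) mod 13; (8|13)=-1, (12|13)=+1; (−1)^{3·2·6}·(-1)^2·(+1)^3 = +1.
v=37: a=37^2·(≡9), b=37^1·(≡30) mod 37; (9|37)=+1, (30|37)=+1; (−1)^{2·1·18}·(+1)^1·(+1)^2 = +1.
v=2: v_2(a)=-27, v_2(b)=5; units ≡ 1, 1 (mod 8); ε·ε+αω+βω = 0·0+-27·0+5·0 ≡ 0  ⇒  (a,b)_2 = +1.
v=∞: 2002 > 0 and 25234 > 0  ⇒  (a,b)_∞ = +1.
v=17: a=17^-2·(≡9), b=17^-2·(≡10) mod 17; (9|17)=+1, (10|17)=-1; (−1)^{-2·-2·8}·(+1)^-2·(-1)^-2 = +1.
v=11: a=11^3·(≡7), b=11^1·(≡10) mod 11; (7|11)=-1, (10|11)=-1; (−1)^{3·1·5}·(-1)^1·(-1)^3 = -1.
Ram(2002, 25234) = {7, 11}; no ℚ_7-point on the conic.

[7, 11]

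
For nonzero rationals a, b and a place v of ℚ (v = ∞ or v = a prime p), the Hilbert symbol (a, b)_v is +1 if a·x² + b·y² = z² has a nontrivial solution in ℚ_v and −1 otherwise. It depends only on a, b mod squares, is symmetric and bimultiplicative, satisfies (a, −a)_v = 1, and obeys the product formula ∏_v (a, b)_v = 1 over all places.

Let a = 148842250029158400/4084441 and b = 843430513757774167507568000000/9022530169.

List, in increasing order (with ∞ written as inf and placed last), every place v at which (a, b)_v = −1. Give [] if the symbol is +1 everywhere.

[11, 13, 19, 23]

Mod squares: a ≡ 7897901, b ≡ 143. Check v ∈ {∞, 2, 3, 5, 11, 13, 17, 19, 23, 31, 43, 47, 53}.
v=3: a=3^2·(≡2), b=3^0·(≡2) mod 3; (2|3)=-1, (2|3)=-1; (−1)^{2·0·1}·(-1)^0·(-1)^2 = +1.
v=43: a=43^-2·(≡8), b=43^-2·(≡4) mod 43; (8|43)=-1, (4|43)=+1; (−1)^{-2·-2·21}·(-1)^-2·(+1)^-2 = +1.
v=47: a=47^-2·(≡32), b=47^-4·(≡24) mod 47; (32|47)=+1, (24|47)=+1; (−1)^{-2·-4·23}·(+1)^-4·(+1)^-2 = +1.
v=53: a=53^1·(≡51), b=53^2·(≡10) mod 53; (51|53)=-1, (10|53)=+1; (−1)^{1·2·26}·(-1)^2·(+1)^1 = +1.
v=5: a=5^2·(≡1), b=5^6·(≡3) mod 5; (1|5)=+1, (3|5)=-1; (−1)^{2·6·2}·(+1)^6·(-1)^2 = +1.
v=17: a=17^0·(≡14), b=17^2·(≡12) mod 17; (14|17)=-1, (12|17)=-1; (−1)^{0·2·8}·(-1)^2·(-1)^0 = +1.
v=∞: 7897901 > 0 and 143 > 0  ⇒  (a,b)_∞ = +1.
v=19: a=19^1·(≡7), b=19^2·(≡3) mod 19; (7|19)=+1, (3|19)=-1; (−1)^{1·2·9}·(+1)^2·(-1)^1 = -1.
v=11: a=11^3·(≡7), b=11^5·(≡8) mod 11; (7|11)=-1, (8|11)=-1; (−1)^{3·5·5}·(-1)^5·(-1)^3 = -1.
v=2: v_2(a)=12, v_2(b)=10; units ≡ 5, 7 (mod 8); ε·ε+αω+βω = 0·1+12·0+10·1 ≡ 0  ⇒  (a,b)_2 = +1.
v=13: a=13^2·(≡2), b=13^3·(≡8) mod 13; (2|13)=-1, (8|13)=-1; (−1)^{2·3·6}·(-1)^3·(-1)^2 = -1.
v=31: a=31^1·(≡21), b=31^2·(≡28) mod 31; (21|31)=-1, (28|31)=+1; (−1)^{1·2·15}·(-1)^2·(+1)^1 = +1.
v=23: a=23^1·(≡22), b=23^2·(≡14) mod 23; (22|23)=-1, (14|23)=-1; (−1)^{1·2·11}·(-1)^2·(-1)^1 = -1.
(7897901, 143 / ℚ) ramifies at {11, 13, 19, 23}: a division algebra.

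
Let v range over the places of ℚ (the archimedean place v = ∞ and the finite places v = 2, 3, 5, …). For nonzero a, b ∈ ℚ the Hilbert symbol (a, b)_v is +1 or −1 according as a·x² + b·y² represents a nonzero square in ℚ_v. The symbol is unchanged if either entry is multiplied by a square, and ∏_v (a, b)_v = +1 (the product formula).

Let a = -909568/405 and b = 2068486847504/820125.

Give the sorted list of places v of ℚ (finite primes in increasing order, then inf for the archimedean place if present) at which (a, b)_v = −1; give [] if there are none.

[5, 11]

(a, b) ≡ (-17765, 1045) mod (ℚ^×)²; places V = {2, 3, 5, 7, 11, 17, 19, ∞}.
(a,b)_11: α=1, u≡6; β=3, v≡6 (mod 11); (6|11)=-1, (6|11)=-1; sign (−1)^1·-1^3·-1^1 = -1.
(a,b)_7: α=0, u≡2; β=2, v≡2 (mod 7); (2|7)=+1, (2|7)=+1; sign (−1)^0·+1^2·+1^0 = +1.
(a,b)_17: α=1, u≡13; β=2, v≡15 (mod 17); (13|17)=+1, (15|17)=+1; sign (−1)^0·+1^2·+1^1 = +1.
(a,b)_19: α=1, u≡14; β=3, v≡17 (mod 19); (14|19)=-1, (17|19)=+1; sign (−1)^1·-1^3·+1^1 = +1.
(a,b)_5: α=-1, u≡2; β=-3, v≡4 (mod 5); (2|5)=-1, (4|5)=+1; sign (−1)^0·-1^-3·+1^-1 = -1.
(a,b)_2: α=8, β=4; u≡3, v≡5 (mod 8); ε(u)ε(v)=1·0, αω(v)=8·1, βω(u)=4·1; sum ≡ 0  ⇒  +1.
(a,b)_3: α=-4, u≡1; β=-8, v≡1 (mod 3); (1|3)=+1, (1|3)=+1; sign (−1)^0·+1^-8·+1^-4 = +1.
(a,b)_∞: sgn(-17765)=−, sgn(1045)=+, so +1.
Ram(-17765, 1045) = {5, 11}; no ℚ_5-point on the conic.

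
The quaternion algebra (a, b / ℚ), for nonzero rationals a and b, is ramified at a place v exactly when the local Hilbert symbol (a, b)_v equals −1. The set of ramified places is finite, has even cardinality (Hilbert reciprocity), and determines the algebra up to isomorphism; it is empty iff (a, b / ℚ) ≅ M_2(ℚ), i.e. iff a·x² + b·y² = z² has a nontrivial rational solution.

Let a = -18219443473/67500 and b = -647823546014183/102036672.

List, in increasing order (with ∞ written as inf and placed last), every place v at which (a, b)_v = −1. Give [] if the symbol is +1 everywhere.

Mod squares: a ≡ -651, b ≡ -1581. Check v ∈ {∞, 2, 3, 5, 7, 11, 17, 31}.
v=31: a=31^1·(≡2), b=31^1·(≡29) mod 31; (2|31)=+1, (29|31)=-1; (−1)^{1·1·15}·(+1)^1·(-1)^1 = +1.
v=5: a=5^-4·(≡4), b=5^0·(≡1) mod 5; (4|5)=+1, (1|5)=+1; (−1)^{-4·0·2}·(+1)^0·(+1)^-4 = +1.
v=2: v_2(a)=-2, v_2(b)=-6; units ≡ 5, 3 (mod 8); ε·ε+αω+βω = 0·1+-2·1+-6·1 ≡ 0  ⇒  (a,b)_2 = +1.
v=∞: -651 < 0 and -1581 < 0  ⇒  (a,b)_∞ = -1.
v=11: a=11^2·(≡4), b=11^6·(≡9) mod 11; (4|11)=+1, (9|11)=+1; (−1)^{2·6·5}·(+1)^6·(+1)^2 = +1.
v=17: a=17^2·(≡10), b=17^3·(≡15) mod 17; (10|17)=-1, (15|17)=+1; (−1)^{2·3·8}·(-1)^3·(+1)^2 = -1.
v=3: a=3^-3·(≡2), b=3^-13·(≡1) mod 3; (2|3)=-1, (1|3)=+1; (−1)^{-3·-13·1}·(-1)^-13·(+1)^-3 = +1.
v=7: a=7^5·(≡5), b=7^4·(≡1) mod 7; (5|7)=-1, (1|7)=+1; (−1)^{5·4·3}·(-1)^4·(+1)^5 = +1.
(-651, -1581 / ℚ) ramifies at {17, ∞}: a division algebra.

[17, inf]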